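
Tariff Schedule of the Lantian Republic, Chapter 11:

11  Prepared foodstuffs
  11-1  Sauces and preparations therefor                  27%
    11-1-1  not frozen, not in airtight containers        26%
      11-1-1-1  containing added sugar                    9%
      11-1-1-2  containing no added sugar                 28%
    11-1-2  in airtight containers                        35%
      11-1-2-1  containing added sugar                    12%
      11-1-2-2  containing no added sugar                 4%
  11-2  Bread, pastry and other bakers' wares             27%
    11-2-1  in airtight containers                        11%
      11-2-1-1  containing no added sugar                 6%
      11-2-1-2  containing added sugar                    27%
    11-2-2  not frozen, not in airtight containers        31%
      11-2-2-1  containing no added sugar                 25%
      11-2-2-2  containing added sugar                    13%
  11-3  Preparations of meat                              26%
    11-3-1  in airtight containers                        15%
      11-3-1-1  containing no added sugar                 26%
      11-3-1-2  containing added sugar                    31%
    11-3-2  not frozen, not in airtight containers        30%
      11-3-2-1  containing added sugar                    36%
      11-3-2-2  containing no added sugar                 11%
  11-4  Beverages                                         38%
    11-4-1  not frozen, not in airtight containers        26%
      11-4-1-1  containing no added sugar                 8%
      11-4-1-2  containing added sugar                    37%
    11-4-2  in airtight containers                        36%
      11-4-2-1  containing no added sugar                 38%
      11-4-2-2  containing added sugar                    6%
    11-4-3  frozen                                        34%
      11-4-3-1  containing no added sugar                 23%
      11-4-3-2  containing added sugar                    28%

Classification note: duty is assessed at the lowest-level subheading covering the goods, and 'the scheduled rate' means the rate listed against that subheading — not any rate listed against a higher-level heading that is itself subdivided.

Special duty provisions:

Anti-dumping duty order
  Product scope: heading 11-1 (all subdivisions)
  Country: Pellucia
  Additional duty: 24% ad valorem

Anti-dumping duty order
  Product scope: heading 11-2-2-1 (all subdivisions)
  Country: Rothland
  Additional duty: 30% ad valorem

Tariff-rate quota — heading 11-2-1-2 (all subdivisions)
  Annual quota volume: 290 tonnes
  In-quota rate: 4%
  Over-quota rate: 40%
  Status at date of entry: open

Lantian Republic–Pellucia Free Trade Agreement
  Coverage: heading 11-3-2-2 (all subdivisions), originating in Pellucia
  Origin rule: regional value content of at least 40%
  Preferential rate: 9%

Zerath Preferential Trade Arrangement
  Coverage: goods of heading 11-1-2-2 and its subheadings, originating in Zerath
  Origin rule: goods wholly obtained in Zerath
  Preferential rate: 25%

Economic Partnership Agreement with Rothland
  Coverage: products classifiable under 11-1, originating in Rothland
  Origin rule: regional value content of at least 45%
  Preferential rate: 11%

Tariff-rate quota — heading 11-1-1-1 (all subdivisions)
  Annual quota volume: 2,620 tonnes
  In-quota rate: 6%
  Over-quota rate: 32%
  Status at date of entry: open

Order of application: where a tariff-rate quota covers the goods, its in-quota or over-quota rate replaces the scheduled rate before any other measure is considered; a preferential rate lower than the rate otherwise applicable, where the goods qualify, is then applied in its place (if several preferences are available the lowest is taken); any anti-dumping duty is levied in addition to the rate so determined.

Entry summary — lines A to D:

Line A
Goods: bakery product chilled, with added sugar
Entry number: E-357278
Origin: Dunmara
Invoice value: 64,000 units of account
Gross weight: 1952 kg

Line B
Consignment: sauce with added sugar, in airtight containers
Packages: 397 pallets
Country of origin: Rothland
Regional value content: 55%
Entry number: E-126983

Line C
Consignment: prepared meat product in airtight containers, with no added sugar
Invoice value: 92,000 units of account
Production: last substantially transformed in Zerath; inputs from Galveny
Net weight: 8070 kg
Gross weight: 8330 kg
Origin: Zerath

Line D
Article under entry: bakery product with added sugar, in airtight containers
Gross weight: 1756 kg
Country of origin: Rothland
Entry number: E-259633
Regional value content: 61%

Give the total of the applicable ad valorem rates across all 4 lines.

54%

Line A: bakery product → 11-2; chilled → 11-2-2; with added sugar → 11-2-2-2. Scheduled 13%. No special measure applies. → 13%.
Line B: sauce → 11-1; in airtight containers → 11-1-2; with added sugar → 11-1-2-1. Scheduled 12%. Rothland agreement on 11-1: RVC ≥ 45% → 11% available; preferential 11%. → 11%.
Line C: prepared meat product → 11-3; in airtight containers → 11-3-1; with no added sugar → 11-3-1-1. Scheduled 26%. Zerath agreement on 11-1-2-2: 11-3-1-1 not covered. → 26%.
Line D: bakery product → 11-2; in airtight containers → 11-2-1; with added sugar → 11-2-1-2. Scheduled 27%. quota on 11-2-1-2 open → in-quota 4%; Rothland agreement on 11-1: 11-2-1-2 not covered. → 4%.
Sum: 13% + 11% + 26% + 4% = 54%.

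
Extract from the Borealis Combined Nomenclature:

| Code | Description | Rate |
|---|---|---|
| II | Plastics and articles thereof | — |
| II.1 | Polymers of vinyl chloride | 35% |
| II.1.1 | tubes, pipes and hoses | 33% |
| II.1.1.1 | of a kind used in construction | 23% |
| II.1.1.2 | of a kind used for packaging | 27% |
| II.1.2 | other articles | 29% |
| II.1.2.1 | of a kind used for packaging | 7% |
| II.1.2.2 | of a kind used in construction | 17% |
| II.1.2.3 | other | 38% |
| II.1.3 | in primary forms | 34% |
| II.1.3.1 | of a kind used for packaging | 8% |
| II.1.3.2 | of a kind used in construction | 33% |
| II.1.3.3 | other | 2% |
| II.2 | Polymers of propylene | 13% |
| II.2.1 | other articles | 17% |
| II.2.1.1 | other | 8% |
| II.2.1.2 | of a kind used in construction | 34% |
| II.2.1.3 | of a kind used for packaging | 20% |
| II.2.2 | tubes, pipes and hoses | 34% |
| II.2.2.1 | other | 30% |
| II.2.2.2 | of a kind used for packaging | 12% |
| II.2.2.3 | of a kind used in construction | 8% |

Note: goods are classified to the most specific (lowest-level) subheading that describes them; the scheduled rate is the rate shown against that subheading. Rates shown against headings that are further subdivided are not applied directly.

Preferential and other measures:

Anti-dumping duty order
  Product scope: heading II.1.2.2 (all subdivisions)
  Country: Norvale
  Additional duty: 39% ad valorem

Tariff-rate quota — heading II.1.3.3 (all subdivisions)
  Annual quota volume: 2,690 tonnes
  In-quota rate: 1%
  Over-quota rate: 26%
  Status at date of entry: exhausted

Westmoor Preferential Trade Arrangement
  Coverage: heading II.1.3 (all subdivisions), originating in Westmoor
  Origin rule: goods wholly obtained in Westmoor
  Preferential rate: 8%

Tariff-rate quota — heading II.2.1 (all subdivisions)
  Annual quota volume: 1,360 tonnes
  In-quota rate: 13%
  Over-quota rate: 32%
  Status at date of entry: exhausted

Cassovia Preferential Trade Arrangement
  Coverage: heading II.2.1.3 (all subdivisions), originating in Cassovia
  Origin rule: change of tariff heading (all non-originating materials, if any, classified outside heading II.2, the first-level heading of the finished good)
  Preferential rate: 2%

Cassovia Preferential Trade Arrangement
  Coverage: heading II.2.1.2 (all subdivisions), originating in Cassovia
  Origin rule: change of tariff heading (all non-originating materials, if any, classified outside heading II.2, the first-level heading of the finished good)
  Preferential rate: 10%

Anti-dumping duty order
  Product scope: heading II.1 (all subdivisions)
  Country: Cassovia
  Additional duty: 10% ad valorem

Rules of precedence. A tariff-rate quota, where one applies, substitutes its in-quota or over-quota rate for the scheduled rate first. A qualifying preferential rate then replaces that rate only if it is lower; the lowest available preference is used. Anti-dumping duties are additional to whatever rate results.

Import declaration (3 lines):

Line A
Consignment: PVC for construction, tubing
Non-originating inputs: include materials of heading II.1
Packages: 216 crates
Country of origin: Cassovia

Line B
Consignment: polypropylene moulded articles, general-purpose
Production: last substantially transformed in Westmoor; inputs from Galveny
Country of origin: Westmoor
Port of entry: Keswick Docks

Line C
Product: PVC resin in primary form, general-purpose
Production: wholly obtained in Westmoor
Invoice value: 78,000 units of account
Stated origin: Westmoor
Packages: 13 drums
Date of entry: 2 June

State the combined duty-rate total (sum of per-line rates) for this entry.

Line A: PVC → II.1; tubing → II.1.1; for construction → II.1.1.1. Scheduled 23%. Cassovia agreement on II.2.1.3: II.1.1.1 not covered; Cassovia agreement on II.2.1.2: II.1.1.1 not covered; anti-dumping (Cassovia, II.1): +10%; total 23% + 10% = 33%. → 33%.
Line B: polypropylene → II.2; moulded articles → II.2.1; general-purpose → II.2.1.1. Scheduled 8%. quota on II.2.1 exhausted → over-quota 32%; Westmoor agreement on II.1.3: II.2.1.1 not covered. → 32%.
Line C: PVC → II.1; resin in primary form → II.1.3; general-purpose → II.1.3.3. Scheduled 2%. quota on II.1.3.3 exhausted → over-quota 26%; Westmoor agreement on II.1.3: wholly obtained → 8% available; preferential 8%. → 8%.
Sum: 33% + 32% + 8% = 73%.

73%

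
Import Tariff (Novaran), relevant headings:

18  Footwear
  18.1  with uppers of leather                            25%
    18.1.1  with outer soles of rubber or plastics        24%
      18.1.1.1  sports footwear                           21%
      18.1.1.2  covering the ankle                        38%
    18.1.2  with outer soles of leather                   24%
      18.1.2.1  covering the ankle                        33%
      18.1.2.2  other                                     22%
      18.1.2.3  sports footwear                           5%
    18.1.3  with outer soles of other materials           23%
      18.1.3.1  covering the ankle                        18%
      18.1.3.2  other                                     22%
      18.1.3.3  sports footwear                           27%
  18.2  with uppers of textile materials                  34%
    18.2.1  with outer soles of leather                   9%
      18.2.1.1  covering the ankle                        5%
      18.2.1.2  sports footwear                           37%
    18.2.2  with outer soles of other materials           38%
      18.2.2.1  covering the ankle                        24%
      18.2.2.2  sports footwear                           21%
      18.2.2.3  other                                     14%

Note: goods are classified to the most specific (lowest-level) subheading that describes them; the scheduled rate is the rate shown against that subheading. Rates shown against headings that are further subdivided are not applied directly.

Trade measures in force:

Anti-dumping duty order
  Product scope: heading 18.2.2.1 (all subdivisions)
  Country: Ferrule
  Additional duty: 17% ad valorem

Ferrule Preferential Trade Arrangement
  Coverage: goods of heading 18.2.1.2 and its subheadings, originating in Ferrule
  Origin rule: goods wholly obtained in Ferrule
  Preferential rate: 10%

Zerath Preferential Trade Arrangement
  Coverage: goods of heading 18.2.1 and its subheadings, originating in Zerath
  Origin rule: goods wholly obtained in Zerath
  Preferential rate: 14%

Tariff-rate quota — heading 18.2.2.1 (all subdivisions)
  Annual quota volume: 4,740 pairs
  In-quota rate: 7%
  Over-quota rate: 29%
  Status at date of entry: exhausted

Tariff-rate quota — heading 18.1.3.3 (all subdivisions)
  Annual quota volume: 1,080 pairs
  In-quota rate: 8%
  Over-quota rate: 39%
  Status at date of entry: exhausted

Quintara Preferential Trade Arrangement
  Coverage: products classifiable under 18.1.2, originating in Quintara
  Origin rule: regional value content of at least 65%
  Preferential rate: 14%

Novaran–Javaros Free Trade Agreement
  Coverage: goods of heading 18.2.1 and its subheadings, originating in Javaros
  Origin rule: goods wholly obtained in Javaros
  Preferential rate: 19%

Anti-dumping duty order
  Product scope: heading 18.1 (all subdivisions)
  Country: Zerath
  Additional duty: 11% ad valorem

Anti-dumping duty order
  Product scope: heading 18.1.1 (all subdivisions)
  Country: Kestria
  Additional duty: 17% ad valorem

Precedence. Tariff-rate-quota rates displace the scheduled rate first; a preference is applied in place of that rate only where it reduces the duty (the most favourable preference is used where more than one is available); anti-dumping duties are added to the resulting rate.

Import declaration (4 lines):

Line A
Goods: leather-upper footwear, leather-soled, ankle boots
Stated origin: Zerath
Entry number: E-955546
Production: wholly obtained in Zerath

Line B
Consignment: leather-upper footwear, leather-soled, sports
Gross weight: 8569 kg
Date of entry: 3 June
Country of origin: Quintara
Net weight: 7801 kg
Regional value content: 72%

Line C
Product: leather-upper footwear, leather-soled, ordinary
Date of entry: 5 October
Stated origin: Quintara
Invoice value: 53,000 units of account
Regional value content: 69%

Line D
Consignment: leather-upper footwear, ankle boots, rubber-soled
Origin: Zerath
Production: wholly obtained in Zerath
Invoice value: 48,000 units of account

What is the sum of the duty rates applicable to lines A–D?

112%

Line A: leather-upper → 18.1; leather-soled → 18.1.2; ankle boots → 18.1.2.1. Scheduled 33%. Zerath agreement on 18.2.1: 18.1.2.1 not covered; anti-dumping (Zerath, 18.1): +11%; total 33% + 11% = 44%. → 44%.
Line B: leather-upper → 18.1; leather-soled → 18.1.2; sports → 18.1.2.3. Scheduled 5%. Quintara agreement on 18.1.2: RVC ≥ 65% → 14% available; preference 14% not lower than 5% → no reduction. → 5%.
Line C: leather-upper → 18.1; leather-soled → 18.1.2; ordinary → 18.1.2.2. Scheduled 22%. Quintara agreement on 18.1.2: RVC ≥ 65% → 14% available; preferential 14%. → 14%.
Line D: leather-upper → 18.1; rubber-soled → 18.1.1; ankle boots → 18.1.1.2. Scheduled 38%. Zerath agreement on 18.2.1: 18.1.1.2 not covered; anti-dumping (Zerath, 18.1): +11%; total 38% + 11% = 49%. → 49%.
Sum: 44% + 5% + 14% + 49% = 112%.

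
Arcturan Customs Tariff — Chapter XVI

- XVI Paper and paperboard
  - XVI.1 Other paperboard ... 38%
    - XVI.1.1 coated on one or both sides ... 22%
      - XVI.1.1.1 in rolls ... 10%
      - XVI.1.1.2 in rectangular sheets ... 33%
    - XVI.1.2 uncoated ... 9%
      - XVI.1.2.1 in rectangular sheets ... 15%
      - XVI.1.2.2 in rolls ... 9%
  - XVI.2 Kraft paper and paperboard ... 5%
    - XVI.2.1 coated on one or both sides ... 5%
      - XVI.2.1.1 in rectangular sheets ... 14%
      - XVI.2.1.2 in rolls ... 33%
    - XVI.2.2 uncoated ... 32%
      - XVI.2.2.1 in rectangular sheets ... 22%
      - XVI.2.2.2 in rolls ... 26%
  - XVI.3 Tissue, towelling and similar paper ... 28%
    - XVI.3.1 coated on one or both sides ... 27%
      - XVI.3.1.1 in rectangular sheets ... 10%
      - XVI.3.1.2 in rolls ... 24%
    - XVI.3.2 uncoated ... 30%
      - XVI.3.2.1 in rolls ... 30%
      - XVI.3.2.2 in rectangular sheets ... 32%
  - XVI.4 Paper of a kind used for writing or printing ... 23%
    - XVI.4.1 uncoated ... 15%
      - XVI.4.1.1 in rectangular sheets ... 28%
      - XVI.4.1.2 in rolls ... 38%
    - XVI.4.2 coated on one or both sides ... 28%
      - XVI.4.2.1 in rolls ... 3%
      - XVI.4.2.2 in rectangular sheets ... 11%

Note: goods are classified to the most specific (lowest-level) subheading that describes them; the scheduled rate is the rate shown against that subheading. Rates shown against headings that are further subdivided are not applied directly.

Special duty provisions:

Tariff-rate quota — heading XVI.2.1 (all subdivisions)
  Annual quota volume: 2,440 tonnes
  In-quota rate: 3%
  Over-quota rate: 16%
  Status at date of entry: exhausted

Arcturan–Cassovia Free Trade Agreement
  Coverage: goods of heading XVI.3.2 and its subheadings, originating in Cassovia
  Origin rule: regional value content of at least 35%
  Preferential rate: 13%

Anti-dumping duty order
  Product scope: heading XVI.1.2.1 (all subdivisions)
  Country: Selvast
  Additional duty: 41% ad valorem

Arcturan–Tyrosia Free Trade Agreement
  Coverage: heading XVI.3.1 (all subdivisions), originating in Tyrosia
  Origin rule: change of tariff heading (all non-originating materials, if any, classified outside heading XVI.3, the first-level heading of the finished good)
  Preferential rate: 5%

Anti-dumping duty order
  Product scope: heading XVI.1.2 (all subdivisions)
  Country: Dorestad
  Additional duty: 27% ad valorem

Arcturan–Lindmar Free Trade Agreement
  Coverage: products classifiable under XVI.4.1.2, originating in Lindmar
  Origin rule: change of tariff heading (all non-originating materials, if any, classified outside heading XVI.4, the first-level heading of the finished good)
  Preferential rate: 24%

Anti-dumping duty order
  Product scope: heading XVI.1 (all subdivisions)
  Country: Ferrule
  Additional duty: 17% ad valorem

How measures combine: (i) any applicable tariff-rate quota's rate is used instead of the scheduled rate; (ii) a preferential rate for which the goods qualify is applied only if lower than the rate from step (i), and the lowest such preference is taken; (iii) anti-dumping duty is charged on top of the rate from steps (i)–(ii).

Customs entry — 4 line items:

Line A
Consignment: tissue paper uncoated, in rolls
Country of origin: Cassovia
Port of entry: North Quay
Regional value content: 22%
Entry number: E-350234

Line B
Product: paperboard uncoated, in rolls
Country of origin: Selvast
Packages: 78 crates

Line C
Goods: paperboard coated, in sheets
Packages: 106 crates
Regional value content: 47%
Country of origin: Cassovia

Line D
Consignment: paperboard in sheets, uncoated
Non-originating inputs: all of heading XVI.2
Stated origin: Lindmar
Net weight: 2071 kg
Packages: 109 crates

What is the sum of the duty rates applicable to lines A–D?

87%

Line A: tissue paper → XVI.3; uncoated → XVI.3.2; in rolls → XVI.3.2.1. Scheduled 30%. Cassovia agreement on XVI.3.2: RVC < 35%. → 30%.
Line B: paperboard → XVI.1; uncoated → XVI.1.2; in rolls → XVI.1.2.2. Scheduled 9%. No special measure applies. → 9%.
Line C: paperboard → XVI.1; coated → XVI.1.1; in sheets → XVI.1.1.2. Scheduled 33%. Cassovia agreement on XVI.3.2: XVI.1.1.2 not covered. → 33%.
Line D: paperboard → XVI.1; uncoated → XVI.1.2; in sheets → XVI.1.2.1. Scheduled 15%. Lindmar agreement on XVI.4.1.2: XVI.1.2.1 not covered. → 15%.
Sum: 30% + 9% + 33% + 15% = 87%.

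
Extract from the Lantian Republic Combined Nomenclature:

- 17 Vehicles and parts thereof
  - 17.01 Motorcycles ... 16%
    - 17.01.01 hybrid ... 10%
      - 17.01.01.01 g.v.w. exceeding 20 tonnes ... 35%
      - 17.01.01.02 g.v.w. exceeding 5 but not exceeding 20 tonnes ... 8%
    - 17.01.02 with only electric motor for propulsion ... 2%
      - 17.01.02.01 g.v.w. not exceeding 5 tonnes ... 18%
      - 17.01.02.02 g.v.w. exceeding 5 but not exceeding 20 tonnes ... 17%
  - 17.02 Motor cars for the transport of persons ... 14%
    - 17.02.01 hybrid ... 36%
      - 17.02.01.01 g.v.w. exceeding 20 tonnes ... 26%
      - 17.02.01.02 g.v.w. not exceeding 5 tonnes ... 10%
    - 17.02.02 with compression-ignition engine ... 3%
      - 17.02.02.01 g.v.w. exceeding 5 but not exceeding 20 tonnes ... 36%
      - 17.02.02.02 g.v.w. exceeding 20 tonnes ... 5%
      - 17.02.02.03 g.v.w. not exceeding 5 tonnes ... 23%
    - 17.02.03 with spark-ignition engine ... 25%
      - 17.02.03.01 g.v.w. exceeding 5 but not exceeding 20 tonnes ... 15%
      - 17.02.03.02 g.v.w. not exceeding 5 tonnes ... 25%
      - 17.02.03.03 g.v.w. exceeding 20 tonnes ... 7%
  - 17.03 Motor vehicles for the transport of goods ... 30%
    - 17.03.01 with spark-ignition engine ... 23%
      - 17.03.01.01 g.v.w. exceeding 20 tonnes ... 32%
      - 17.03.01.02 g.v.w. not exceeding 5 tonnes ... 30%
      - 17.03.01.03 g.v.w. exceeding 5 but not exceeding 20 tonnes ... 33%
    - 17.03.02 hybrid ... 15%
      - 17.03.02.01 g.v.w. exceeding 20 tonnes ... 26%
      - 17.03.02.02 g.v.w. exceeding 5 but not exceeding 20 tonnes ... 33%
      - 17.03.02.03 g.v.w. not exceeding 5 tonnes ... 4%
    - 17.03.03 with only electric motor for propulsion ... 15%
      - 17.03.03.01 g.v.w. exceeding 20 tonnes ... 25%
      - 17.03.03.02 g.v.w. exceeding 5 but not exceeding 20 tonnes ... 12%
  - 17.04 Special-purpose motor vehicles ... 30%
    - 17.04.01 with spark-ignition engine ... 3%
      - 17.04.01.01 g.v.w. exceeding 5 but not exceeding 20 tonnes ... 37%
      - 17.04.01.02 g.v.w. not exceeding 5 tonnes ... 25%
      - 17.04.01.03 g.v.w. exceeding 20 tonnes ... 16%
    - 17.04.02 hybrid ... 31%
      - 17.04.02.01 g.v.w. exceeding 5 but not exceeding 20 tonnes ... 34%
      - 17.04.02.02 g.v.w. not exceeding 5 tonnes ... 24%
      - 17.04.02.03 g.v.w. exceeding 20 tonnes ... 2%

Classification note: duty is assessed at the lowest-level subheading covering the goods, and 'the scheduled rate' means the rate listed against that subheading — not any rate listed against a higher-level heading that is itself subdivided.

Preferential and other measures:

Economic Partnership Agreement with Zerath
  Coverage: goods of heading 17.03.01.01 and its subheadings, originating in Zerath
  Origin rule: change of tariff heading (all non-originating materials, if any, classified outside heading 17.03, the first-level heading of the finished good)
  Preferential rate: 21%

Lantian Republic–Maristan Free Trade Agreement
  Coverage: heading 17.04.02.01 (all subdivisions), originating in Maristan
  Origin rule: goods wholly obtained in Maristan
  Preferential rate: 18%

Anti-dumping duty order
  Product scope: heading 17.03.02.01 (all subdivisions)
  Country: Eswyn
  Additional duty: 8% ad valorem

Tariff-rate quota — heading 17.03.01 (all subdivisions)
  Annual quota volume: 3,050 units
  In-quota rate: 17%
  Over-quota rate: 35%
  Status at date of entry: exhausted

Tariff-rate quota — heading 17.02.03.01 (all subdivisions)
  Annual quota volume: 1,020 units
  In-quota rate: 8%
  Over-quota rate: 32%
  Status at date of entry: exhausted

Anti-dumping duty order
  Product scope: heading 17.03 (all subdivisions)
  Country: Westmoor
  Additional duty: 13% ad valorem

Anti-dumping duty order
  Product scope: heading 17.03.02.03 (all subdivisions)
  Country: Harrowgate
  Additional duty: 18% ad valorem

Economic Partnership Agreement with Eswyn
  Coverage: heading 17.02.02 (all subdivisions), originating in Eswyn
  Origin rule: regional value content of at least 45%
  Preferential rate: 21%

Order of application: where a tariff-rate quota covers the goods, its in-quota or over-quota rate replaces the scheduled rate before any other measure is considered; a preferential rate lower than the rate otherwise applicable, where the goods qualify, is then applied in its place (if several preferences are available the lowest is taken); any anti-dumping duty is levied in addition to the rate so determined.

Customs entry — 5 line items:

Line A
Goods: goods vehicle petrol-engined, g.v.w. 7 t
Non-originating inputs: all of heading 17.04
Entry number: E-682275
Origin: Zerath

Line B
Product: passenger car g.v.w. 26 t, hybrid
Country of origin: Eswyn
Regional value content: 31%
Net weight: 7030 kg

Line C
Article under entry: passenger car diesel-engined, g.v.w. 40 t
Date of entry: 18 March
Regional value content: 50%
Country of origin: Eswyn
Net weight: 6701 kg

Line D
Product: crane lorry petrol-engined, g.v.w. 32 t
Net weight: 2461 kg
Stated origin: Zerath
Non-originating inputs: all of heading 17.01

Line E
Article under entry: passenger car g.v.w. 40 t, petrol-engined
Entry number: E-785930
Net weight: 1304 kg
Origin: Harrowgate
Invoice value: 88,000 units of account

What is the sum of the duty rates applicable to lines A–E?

Line A: goods vehicle → 17.03; petrol-engined → 17.03.01; g.v.w. 7 t → 17.03.01.03. Scheduled 33%. quota on 17.03.01 exhausted → over-quota 35%; Zerath agreement on 17.03.01.01: 17.03.01.03 not covered. → 35%.
Line B: passenger car → 17.02; hybrid → 17.02.01; g.v.w. 26 t → 17.02.01.01. Scheduled 26%. Eswyn agreement on 17.02.02: 17.02.01.01 not covered. → 26%.
Line C: passenger car → 17.02; diesel-engined → 17.02.02; g.v.w. 40 t → 17.02.02.02. Scheduled 5%. Eswyn agreement on 17.02.02: RVC ≥ 45% → 21% available; preference 21% not lower than 5% → no reduction. → 5%.
Line D: crane lorry → 17.04; petrol-engined → 17.04.01; g.v.w. 32 t → 17.04.01.03. Scheduled 16%. Zerath agreement on 17.03.01.01: 17.04.01.03 not covered. → 16%.
Line E: passenger car → 17.02; petrol-engined → 17.02.03; g.v.w. 40 t → 17.02.03.03. Scheduled 7%. No special measure applies. → 7%.
Sum: 35% + 26% + 5% + 16% + 7% = 89%.

89%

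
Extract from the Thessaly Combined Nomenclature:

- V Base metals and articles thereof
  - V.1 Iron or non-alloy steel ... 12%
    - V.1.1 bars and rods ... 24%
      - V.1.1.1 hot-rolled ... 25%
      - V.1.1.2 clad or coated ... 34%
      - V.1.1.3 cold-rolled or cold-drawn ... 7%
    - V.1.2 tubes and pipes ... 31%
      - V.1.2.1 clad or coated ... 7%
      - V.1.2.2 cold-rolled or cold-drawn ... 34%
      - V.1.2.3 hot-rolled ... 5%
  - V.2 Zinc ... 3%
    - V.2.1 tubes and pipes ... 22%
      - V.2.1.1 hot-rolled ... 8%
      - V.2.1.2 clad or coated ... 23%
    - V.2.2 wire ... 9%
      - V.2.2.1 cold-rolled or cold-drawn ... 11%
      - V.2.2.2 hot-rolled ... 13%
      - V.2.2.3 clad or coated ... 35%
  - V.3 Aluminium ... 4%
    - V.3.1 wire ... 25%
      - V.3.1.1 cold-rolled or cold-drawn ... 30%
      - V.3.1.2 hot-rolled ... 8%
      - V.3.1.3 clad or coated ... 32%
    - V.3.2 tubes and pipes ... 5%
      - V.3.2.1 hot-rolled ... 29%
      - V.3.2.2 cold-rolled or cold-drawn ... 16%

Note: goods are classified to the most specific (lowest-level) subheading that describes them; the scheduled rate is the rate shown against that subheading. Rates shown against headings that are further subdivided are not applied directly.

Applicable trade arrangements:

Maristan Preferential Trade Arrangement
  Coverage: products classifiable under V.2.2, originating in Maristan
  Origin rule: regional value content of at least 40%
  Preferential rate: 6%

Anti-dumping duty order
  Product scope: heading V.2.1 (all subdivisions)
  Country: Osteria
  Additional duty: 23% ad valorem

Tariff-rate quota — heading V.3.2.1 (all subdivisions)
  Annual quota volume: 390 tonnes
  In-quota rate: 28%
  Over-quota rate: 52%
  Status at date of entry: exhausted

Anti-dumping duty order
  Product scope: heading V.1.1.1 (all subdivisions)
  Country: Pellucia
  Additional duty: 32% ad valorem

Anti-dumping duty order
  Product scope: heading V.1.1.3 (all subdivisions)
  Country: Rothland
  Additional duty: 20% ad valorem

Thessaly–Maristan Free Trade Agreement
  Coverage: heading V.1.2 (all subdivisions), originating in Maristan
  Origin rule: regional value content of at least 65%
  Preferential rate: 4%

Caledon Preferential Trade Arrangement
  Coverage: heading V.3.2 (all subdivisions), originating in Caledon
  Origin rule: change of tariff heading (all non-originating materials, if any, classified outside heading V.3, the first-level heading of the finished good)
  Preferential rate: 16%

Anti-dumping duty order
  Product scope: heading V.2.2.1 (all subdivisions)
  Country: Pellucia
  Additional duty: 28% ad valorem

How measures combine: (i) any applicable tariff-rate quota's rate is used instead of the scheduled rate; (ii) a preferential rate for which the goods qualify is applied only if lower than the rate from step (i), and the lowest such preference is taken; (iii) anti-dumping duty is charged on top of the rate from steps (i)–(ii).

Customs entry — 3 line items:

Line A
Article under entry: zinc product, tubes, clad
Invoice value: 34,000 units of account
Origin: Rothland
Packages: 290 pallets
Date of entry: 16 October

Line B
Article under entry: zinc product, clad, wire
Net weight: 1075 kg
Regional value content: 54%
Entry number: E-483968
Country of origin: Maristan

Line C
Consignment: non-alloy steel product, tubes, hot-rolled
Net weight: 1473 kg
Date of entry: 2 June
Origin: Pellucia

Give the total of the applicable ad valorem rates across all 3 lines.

34%

Line A: zinc → V.2; tubes → V.2.1; clad → V.2.1.2. Scheduled 23%. No special measure applies. → 23%.
Line B: zinc → V.2; wire → V.2.2; clad → V.2.2.3. Scheduled 35%. Maristan agreement on V.2.2: RVC ≥ 40% → 6% available; Maristan agreement on V.1.2: V.2.2.3 not covered; preferential 6%. → 6%.
Line C: non-alloy steel → V.1; tubes → V.1.2; hot-rolled → V.1.2.3. Scheduled 5%. No special measure applies. → 5%.
Sum: 23% + 6% + 5% = 34%.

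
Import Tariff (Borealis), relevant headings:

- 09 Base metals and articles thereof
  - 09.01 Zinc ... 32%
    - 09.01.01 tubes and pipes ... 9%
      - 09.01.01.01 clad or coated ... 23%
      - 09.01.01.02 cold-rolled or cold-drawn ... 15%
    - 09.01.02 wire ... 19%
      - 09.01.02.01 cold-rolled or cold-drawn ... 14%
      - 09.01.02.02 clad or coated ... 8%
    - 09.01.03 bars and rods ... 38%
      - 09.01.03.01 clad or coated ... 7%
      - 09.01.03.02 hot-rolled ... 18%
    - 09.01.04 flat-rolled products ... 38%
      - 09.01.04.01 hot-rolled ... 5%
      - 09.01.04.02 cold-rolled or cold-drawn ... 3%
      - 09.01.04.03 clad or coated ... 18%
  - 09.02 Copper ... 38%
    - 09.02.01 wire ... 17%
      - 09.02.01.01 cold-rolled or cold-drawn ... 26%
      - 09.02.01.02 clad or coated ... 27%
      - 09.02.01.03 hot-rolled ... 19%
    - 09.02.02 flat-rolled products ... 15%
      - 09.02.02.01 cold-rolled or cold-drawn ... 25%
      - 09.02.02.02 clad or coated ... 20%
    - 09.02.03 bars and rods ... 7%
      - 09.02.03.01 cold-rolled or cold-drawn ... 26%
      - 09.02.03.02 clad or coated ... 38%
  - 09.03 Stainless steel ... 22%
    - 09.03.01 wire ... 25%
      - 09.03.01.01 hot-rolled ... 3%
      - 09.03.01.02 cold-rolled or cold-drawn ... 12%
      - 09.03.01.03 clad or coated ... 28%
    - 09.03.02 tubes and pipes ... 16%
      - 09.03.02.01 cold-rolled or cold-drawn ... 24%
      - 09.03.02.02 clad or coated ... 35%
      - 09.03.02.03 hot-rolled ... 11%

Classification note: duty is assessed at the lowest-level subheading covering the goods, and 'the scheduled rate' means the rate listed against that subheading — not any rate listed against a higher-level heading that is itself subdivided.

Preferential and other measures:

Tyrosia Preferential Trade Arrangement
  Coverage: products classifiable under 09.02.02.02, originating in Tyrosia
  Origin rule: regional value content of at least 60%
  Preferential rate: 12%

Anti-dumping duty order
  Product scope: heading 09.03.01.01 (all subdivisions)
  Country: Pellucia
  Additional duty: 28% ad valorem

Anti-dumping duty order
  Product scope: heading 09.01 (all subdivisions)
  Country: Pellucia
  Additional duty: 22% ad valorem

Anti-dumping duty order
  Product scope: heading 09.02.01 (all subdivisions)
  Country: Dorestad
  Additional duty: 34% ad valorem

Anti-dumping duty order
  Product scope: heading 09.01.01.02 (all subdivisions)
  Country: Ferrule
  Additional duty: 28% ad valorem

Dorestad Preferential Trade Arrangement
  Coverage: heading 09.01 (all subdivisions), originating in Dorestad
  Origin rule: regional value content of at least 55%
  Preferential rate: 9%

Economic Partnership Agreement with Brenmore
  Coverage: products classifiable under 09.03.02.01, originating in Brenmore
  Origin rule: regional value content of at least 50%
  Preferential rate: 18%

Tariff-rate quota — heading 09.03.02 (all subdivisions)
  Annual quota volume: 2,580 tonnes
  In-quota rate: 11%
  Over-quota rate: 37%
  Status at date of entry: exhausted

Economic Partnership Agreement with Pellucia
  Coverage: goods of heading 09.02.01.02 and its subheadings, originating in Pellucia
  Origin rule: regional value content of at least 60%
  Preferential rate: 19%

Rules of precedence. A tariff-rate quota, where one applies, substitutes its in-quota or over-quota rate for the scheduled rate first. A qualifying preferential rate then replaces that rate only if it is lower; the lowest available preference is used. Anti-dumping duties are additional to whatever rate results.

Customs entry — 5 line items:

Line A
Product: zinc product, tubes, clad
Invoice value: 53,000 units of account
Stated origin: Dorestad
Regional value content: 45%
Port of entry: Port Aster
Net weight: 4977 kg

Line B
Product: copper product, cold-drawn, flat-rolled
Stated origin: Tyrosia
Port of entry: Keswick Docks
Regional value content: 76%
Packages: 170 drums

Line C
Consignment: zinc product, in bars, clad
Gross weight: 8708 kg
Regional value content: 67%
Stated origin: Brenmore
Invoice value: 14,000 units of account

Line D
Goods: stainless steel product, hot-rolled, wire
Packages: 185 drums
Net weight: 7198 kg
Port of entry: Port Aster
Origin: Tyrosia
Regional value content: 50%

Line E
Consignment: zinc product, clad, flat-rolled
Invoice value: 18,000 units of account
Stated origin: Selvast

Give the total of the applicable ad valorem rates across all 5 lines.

76%

Line A: zinc → 09.01; tubes → 09.01.01; clad → 09.01.01.01. Scheduled 23%. Dorestad agreement on 09.01: RVC < 55%. → 23%.
Line B: copper → 09.02; flat-rolled → 09.02.02; cold-drawn → 09.02.02.01. Scheduled 25%. Tyrosia agreement on 09.02.02.02: 09.02.02.01 not covered. → 25%.
Line C: zinc → 09.01; in bars → 09.01.03; clad → 09.01.03.01. Scheduled 7%. Brenmore agreement on 09.03.02.01: 09.01.03.01 not covered. → 7%.
Line D: stainless steel → 09.03; wire → 09.03.01; hot-rolled → 09.03.01.01. Scheduled 3%. Tyrosia agreement on 09.02.02.02: 09.03.01.01 not covered. → 3%.
Line E: zinc → 09.01; flat-rolled → 09.01.04; clad → 09.01.04.03. Scheduled 18%. No special measure applies. → 18%.
Sum: 23% + 25% + 7% + 3% + 18% = 76%.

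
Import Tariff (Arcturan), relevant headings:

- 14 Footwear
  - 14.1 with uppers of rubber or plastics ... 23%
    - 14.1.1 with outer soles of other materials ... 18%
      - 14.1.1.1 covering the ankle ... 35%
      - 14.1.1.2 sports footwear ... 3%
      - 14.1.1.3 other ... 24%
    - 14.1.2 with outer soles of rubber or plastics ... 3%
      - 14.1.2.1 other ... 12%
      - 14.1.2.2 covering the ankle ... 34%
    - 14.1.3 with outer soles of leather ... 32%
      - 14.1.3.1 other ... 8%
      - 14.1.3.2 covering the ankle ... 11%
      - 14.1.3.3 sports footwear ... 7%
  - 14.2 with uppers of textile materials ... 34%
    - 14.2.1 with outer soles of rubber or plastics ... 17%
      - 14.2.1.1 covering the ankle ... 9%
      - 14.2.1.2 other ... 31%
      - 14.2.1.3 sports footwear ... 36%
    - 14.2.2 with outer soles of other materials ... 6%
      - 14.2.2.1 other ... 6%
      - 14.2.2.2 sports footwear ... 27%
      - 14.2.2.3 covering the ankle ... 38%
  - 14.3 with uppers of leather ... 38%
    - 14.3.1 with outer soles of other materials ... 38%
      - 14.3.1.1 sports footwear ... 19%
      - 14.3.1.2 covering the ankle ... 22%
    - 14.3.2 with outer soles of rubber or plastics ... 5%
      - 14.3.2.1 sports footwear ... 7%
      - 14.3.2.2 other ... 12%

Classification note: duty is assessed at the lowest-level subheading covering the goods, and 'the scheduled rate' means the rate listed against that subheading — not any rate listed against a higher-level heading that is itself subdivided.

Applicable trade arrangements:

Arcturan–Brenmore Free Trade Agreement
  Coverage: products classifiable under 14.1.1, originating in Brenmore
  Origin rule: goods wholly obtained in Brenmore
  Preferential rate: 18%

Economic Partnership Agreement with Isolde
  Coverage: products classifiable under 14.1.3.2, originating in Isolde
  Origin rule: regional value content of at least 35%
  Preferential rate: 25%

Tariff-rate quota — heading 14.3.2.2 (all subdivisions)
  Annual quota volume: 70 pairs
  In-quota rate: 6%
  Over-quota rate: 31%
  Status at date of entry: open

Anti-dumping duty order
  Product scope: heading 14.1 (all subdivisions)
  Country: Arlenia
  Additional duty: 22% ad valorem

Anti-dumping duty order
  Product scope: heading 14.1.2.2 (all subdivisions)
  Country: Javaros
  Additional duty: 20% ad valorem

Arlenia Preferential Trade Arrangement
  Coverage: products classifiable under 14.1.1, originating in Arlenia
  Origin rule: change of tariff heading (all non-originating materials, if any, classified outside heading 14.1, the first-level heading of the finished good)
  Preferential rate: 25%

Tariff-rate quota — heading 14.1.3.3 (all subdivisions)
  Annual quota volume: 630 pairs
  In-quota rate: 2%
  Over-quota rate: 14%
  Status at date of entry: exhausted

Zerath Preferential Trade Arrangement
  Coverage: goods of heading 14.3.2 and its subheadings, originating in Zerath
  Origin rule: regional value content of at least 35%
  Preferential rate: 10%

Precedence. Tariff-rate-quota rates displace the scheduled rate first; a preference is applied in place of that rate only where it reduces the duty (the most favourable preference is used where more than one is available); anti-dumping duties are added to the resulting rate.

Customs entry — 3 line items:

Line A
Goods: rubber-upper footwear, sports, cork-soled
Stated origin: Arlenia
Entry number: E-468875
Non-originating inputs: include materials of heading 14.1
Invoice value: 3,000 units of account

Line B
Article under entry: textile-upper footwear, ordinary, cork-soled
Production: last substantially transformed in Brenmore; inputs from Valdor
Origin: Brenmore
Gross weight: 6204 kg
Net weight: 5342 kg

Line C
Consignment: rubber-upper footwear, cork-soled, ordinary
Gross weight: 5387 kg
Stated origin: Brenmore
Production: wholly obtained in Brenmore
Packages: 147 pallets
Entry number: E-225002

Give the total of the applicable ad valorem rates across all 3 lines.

49%

Line A: rubber-upper → 14.1; cork-soled → 14.1.1; sports → 14.1.1.2. Scheduled 3%. Arlenia agreement on 14.1.1: CTH not met; anti-dumping (Arlenia, 14.1): +22%; total 3% + 22% = 25%. → 25%.
Line B: textile-upper → 14.2; cork-soled → 14.2.2; ordinary → 14.2.2.1. Scheduled 6%. Brenmore agreement on 14.1.1: 14.2.2.1 not covered. → 6%.
Line C: rubber-upper → 14.1; cork-soled → 14.1.1; ordinary → 14.1.1.3. Scheduled 24%. Brenmore agreement on 14.1.1: wholly obtained → 18% available; preferential 18%. → 18%.
Sum: 25% + 6% + 18% = 49%.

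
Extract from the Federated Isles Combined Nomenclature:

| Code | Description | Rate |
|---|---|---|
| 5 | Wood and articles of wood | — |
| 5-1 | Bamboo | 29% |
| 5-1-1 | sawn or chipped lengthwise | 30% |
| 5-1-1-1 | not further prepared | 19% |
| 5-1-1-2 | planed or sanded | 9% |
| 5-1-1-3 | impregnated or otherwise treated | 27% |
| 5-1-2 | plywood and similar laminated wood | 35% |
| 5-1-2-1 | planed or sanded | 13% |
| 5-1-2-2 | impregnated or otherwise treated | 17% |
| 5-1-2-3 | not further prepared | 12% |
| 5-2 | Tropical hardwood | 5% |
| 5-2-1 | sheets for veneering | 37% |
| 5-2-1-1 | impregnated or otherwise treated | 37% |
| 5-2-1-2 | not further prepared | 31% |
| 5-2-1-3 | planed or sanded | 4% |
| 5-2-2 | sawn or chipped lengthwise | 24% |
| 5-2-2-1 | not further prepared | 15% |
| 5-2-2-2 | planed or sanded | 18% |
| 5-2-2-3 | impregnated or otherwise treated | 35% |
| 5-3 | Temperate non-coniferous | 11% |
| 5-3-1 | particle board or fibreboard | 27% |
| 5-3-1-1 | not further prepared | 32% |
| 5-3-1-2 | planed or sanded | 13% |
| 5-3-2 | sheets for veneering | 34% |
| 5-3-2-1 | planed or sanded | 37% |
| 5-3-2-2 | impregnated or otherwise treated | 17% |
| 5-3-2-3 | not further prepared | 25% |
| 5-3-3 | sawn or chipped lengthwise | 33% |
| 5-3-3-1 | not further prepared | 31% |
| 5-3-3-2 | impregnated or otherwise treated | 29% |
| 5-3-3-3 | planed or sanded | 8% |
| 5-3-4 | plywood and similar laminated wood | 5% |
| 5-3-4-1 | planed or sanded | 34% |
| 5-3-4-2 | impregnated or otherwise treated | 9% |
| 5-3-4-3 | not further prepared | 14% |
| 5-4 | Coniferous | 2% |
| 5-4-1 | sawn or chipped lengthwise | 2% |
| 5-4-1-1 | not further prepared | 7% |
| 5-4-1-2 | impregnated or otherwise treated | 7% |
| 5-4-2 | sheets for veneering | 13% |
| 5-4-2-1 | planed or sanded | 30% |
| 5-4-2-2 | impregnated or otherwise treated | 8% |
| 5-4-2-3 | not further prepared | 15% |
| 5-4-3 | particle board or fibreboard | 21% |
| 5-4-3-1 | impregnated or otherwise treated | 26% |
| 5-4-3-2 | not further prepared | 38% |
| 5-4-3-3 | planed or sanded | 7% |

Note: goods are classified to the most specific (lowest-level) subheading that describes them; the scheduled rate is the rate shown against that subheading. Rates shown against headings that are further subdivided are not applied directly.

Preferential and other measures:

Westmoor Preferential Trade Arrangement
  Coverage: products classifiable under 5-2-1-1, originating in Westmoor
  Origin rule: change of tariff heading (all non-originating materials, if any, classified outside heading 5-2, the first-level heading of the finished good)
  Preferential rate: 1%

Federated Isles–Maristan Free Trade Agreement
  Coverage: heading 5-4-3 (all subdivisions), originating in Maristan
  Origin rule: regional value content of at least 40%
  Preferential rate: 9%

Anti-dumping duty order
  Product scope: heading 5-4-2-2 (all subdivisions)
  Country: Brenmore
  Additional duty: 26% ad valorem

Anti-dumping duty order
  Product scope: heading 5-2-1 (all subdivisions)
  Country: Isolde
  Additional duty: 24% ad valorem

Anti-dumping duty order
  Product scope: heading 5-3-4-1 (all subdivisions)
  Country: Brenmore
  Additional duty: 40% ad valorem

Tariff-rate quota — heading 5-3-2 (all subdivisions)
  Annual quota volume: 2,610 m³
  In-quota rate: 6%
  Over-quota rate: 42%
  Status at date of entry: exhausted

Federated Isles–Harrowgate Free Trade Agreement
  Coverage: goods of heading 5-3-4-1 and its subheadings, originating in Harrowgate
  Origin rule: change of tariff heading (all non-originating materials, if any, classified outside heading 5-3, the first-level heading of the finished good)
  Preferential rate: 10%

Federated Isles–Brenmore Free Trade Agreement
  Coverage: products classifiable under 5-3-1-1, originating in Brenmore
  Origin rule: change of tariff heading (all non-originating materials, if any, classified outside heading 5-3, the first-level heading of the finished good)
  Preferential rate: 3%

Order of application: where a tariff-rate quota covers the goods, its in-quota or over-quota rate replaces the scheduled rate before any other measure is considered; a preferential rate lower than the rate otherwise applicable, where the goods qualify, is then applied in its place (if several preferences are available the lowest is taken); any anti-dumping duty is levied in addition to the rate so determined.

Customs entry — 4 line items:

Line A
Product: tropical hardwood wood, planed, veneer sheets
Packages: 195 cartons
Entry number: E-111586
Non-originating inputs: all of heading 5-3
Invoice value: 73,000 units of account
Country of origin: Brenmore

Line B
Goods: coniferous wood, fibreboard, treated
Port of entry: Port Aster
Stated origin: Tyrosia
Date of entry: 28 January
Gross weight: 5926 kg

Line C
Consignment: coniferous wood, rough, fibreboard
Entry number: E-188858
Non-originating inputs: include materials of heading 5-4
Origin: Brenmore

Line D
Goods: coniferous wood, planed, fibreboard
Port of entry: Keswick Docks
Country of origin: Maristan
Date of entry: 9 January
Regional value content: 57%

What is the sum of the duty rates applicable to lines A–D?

75%

Line A: tropical hardwood → 5-2; veneer sheets → 5-2-1; planed → 5-2-1-3. Scheduled 4%. Brenmore agreement on 5-3-1-1: 5-2-1-3 not covered. → 4%.
Line B: coniferous → 5-4; fibreboard → 5-4-3; treated → 5-4-3-1. Scheduled 26%. No special measure applies. → 26%.
Line C: coniferous → 5-4; fibreboard → 5-4-3; rough → 5-4-3-2. Scheduled 38%. Brenmore agreement on 5-3-1-1: 5-4-3-2 not covered. → 38%.
Line D: coniferous → 5-4; fibreboard → 5-4-3; planed → 5-4-3-3. Scheduled 7%. Maristan agreement on 5-4-3: RVC ≥ 40% → 9% available; preference 9% not lower than 7% → no reduction. → 7%.
Sum: 4% + 26% + 38% + 7% = 75%.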